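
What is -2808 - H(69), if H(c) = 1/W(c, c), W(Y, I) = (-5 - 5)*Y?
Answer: -1937519/690 ≈ -2808.0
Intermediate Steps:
W(Y, I) = -10*Y
H(c) = -1/(10*c) (H(c) = 1/(-10*c) = -1/(10*c))
-2808 - H(69) = -2808 - (-1)/(10*69) = -2808 - 1*(-1/690) = -2808 + 1/690 = -1937519/690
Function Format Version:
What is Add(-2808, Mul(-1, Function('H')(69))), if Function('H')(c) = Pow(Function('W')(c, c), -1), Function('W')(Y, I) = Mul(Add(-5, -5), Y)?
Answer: Rational(-1937519, 690) ≈ -2808.0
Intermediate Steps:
Function('W')(Y, I) = Mul(-10, Y)
Function('H')(c) = Mul(Rational(-1, 10), Pow(c, -1)) (Function('H')(c) = Pow(Mul(-10, c), -1) = Mul(Rational(-1, 10), Pow(c, -1)))
Add(-2808, Mul(-1, Function('H')(69))) = Add(-2808, Mul(-1, Mul(Rational(-1, 10), Pow(69, -1)))) = Add(-2808, Mul(-1, Mul(Rational(-1, 10), Rational(1, 69)))) = Add(-2808, Mul(-1, Rational(-1, 690))) = Add(-2808, Rational(1, 690)) = Rational(-1937519, 690)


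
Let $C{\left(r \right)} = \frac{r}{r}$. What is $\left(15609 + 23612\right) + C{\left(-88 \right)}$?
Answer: $39222$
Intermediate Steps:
$C{\left(r \right)} = 1$
$\left(15609 + 23612\right) + C{\left(-88 \right)} = \left(15609 + 23612\right) + 1 = 39221 + 1 = 39222$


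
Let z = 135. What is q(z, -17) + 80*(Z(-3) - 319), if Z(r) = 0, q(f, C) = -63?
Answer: -25583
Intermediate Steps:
q(z, -17) + 80*(Z(-3) - 319) = -63 + 80*(0 - 319) = -63 + 80*(-319) = -63 - 25520 = -25583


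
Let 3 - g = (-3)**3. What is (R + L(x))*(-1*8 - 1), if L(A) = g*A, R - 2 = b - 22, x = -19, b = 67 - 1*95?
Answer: 5562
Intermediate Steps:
b = -28 (b = 67 - 95 = -28)
R = -48 (R = 2 + (-28 - 22) = 2 - 50 = -48)
g = 30 (g = 3 - 1*(-3)**3 = 3 - 1*(-27) = 3 + 27 = 30)
L(A) = 30*A
(R + L(x))*(-1*8 - 1) = (-48 + 30*(-19))*(-1*8 - 1) = (-48 - 570)*(-8 - 1) = -618*(-9) = 5562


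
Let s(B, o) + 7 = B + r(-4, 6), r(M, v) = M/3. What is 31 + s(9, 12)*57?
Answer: 69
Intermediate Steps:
r(M, v) = M/3 (r(M, v) = M*(1/3) = M/3)
s(B, o) = -25/3 + B (s(B, o) = -7 + (B + (1/3)*(-4)) = -7 + (B - 4/3) = -7 + (-4/3 + B) = -25/3 + B)
31 + s(9, 12)*57 = 31 + (-25/3 + 9)*57 = 31 + (2/3)*57 = 31 + 38 = 69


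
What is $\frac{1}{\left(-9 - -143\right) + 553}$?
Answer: $\frac{1}{687} \approx 0.0014556$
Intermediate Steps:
$\frac{1}{\left(-9 - -143\right) + 553} = \frac{1}{\left(-9 + 143\right) + 553} = \frac{1}{134 + 553} = \frac{1}{687}$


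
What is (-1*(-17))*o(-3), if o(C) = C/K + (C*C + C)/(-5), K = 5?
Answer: -153/5 ≈ -30.600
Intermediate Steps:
o(C) = -C²/5 (o(C) = C/5 + (C*C + C)/(-5) = C*(⅕) + (C² + C)*(-⅕) = C/5 + (C + C²)*(-⅕) = C/5 + (-C/5 - C²/5) = -C²/5)
(-1*(-17))*o(-3) = (-1*(-17))*(-⅕*(-3)²) = 17*(-⅕*9) = 17*(-9/5) = -153/5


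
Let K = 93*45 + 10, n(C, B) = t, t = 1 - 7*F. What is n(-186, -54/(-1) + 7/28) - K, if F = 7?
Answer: -4243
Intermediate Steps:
t = -48 (t = 1 - 7*7 = 1 - 49 = -48)
n(C, B) = -48
K = 4195 (K = 4185 + 10 = 4195)
n(-186, -54/(-1) + 7/28) - K = -48 - 1*4195 = -48 - 4195 = -4243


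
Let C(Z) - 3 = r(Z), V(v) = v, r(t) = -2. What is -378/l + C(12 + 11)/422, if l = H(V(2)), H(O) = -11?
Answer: 159527/4642 ≈ 34.366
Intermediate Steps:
l = -11
C(Z) = 1 (C(Z) = 3 - 2 = 1)
-378/l + C(12 + 11)/422 = -378/(-11) + 1/422 = -378*(-1/11) + 1*(1/422) = 378/11 + 1/422 = 159527/4642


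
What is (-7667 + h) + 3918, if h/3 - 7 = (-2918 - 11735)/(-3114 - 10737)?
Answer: -17197523/4617 ≈ -3724.8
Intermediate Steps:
h = 111610/4617 (h = 21 + 3*((-2918 - 11735)/(-3114 - 10737)) = 21 + 3*(-14653/(-13851)) = 21 + 3*(-14653*(-1/13851)) = 21 + 3*(14653/13851) = 21 + 14653/4617 = 111610/4617 ≈ 24.174)
(-7667 + h) + 3918 = (-7667 + 111610/4617) + 3918 = -35286929/4617 + 3918 = -17197523/4617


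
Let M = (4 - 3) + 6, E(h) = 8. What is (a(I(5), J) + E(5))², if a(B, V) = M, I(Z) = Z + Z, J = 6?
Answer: 225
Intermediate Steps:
I(Z) = 2*Z
M = 7 (M = 1 + 6 = 7)
a(B, V) = 7
(a(I(5), J) + E(5))² = (7 + 8)² = 15² = 225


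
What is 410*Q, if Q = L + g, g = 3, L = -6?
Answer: -1230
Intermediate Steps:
Q = -3 (Q = -6 + 3 = -3)
410*Q = 410*(-3) = -1230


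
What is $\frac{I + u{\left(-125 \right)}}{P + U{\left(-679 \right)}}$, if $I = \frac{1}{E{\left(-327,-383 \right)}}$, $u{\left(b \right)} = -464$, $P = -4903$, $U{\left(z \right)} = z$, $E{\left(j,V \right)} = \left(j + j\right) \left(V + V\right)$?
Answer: $\frac{232447295}{2796381048} \approx 0.083124$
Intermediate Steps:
$E{\left(j,V \right)} = 4 V j$ ($E{\left(j,V \right)} = 2 j 2 V = 4 V j$)
$I = \frac{1}{500964}$ ($I = \frac{1}{4 \left(-383\right) \left(-327\right)} = \frac{1}{500964} \approx 1.9962 \cdot 10^{-6}$)
$\frac{I + u{\left(-125 \right)}}{P + U{\left(-679 \right)}} = \frac{\frac{1}{500964} - 464}{-4903 - 679} = - \frac{232447295}{500964 \left(-5582\right)} = \left(- \frac{232447295}{500964}\right) \left(- \frac{1}{5582}\right) = \frac{232447295}{2796381048}$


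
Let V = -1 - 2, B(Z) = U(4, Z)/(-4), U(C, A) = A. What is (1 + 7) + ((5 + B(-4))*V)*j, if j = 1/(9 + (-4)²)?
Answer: 182/25 ≈ 7.2800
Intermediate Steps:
B(Z) = -Z/4 (B(Z) = Z/(-4) = Z*(-¼) = -Z/4)
V = -3
j = 1/25 (j = 1/(9 + 16) = 1/25 ≈ 0.040000)
(1 + 7) + ((5 + B(-4))*V)*j = (1 + 7) + ((5 - ¼*(-4))*(-3))*(1/25) = 8 + ((5 + 1)*(-3))*(1/25) = 8 + (6*(-3))*(1/25) = 8 - 18*1/25 = 8 - 18/25 = 182/25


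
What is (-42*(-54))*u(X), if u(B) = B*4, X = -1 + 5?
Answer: 36288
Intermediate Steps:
X = 4
u(B) = 4*B
(-42*(-54))*u(X) = (-42*(-54))*(4*4) = 2268*16 = 36288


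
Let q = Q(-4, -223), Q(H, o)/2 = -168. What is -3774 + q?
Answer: -4110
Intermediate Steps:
Q(H, o) = -336 (Q(H, o) = 2*(-168) = -336)
q = -336
-3774 + q = -3774 - 336 = -4110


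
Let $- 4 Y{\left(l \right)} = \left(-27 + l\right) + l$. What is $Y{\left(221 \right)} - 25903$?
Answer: $- \frac{104027}{4} \approx -26007.0$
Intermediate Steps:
$Y{\left(l \right)} = \frac{27}{4} - \frac{l}{2}$ ($Y{\left(l \right)} = - \frac{\left(-27 + l\right) + l}{4} = - \frac{-27 + 2 l}{4} = \frac{27}{4} - \frac{l}{2}$)
$Y{\left(221 \right)} - 25903 = \left(\frac{27}{4} - \frac{221}{2}\right) - 25903 = - \frac{415}{4} - 25903 = - \frac{104027}{4}$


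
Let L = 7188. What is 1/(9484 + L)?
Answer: 1/16672 ≈ 5.9981e-5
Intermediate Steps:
1/(9484 + L) = 1/(9484 + 7188) = 1/16672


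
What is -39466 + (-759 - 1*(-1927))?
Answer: -38298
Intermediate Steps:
-39466 + (-759 - 1*(-1927)) = -39466 + (-759 + 1927) = -39466 + 1168 = -38298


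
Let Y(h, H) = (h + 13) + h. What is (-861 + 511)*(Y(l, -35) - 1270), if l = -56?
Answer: 479150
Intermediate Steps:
Y(h, H) = 13 + 2*h (Y(h, H) = (13 + h) + h = 13 + 2*h)
(-861 + 511)*(Y(l, -35) - 1270) = (-861 + 511)*((13 + 2*(-56)) - 1270) = -350*((13 - 112) - 1270) = -350*(-99 - 1270) = -350*(-1369) = 479150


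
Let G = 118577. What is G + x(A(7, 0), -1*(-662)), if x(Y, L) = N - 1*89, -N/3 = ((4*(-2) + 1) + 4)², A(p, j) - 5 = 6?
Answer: 118461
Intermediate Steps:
A(p, j) = 11 (A(p, j) = 5 + 6 = 11)
N = -27 (N = -3*((4*(-2) + 1) + 4)² = -3*((-8 + 1) + 4)² = -3*(-7 + 4)² = -3*(-3)² = -3*9 = -27)
x(Y, L) = -116 (x(Y, L) = -27 - 1*89 = -27 - 89 = -116)
G + x(A(7, 0), -1*(-662)) = 118577 - 116 = 118461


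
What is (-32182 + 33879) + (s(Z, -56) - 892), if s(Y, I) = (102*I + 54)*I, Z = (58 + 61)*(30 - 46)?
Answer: 317653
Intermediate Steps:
Z = -1904 (Z = 119*(-16) = -1904)
s(Y, I) = I*(54 + 102*I) (s(Y, I) = (54 + 102*I)*I = I*(54 + 102*I))
(-32182 + 33879) + (s(Z, -56) - 892) = (-32182 + 33879) + (6*(-56)*(9 + 17*(-56)) - 892) = 1697 + (6*(-56)*(9 - 952) - 892) = 1697 + (6*(-56)*(-943) - 892) = 1697 + (316848 - 892) = 1697 + 315956 = 317653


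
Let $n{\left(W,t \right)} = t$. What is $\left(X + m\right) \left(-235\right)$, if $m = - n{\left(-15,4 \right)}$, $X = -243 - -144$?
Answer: $24205$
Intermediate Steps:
$X = -99$ ($X = -243 + 144 = -99$)
$m = -4$ ($m = \left(-1\right) 4 = -4$)
$\left(X + m\right) \left(-235\right) = \left(-99 - 4\right) \left(-235\right) = \left(-103\right) \left(-235\right) = 24205$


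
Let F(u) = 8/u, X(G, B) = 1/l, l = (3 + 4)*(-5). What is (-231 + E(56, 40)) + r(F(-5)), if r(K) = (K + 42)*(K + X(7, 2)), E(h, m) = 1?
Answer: -51764/175 ≈ -295.79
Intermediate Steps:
l = -35 (l = 7*(-5) = -35)
X(G, B) = -1/35 (X(G, B) = 1/(-35) = -1/35)
r(K) = (42 + K)*(-1/35 + K) (r(K) = (K + 42)*(K - 1/35) = (42 + K)*(-1/35 + K))
(-231 + E(56, 40)) + r(F(-5)) = (-231 + 1) + (-6/5 + (8/(-5))² + 1469*(8/(-5))/35) = -230 + (-6/5 + (8*(-⅕))² + 1469*(8*(-⅕))/35) = -230 + (-6/5 + (-8/5)² + (1469/35)*(-8/5)) = -230 + (-6/5 + 64/25 - 11752/175) = -230 - 11514/175 = -51764/175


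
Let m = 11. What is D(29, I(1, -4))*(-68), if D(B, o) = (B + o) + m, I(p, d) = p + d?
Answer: -2516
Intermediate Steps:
I(p, d) = d + p
D(B, o) = 11 + B + o (D(B, o) = (B + o) + 11 = 11 + B + o)
D(29, I(1, -4))*(-68) = (11 + 29 + (-4 + 1))*(-68) = (11 + 29 - 3)*(-68) = 37*(-68) = -2516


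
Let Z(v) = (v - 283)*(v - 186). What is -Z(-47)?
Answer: -76890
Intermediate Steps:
Z(v) = (-283 + v)*(-186 + v)
-Z(-47) = -(52638 + (-47)**2 - 469*(-47)) = -(52638 + 2209 + 22043) = -1*76890 = -76890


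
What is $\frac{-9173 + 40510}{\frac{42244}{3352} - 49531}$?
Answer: $- \frac{26260406}{41496417} \approx -0.63284$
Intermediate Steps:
$\frac{-9173 + 40510}{\frac{42244}{3352} - 49531} = \frac{31337}{42244 \cdot \frac{1}{3352} - 49531} = \frac{31337}{\frac{10561}{838} - 49531} = \frac{31337}{- \frac{41496417}{838}} = 31337 \left(- \frac{838}{41496417}\right) = - \frac{26260406}{41496417}$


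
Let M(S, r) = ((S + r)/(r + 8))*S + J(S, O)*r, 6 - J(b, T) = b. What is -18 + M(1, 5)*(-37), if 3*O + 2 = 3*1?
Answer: -12481/13 ≈ -960.08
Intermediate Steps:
O = 1/3 (O = -2/3 + (3*1)/3 = -2/3 + (1/3)*3 = -2/3 + 1 = 1/3 ≈ 0.33333)
J(b, T) = 6 - b
M(S, r) = r*(6 - S) + S*(S + r)/(8 + r) (M(S, r) = ((S + r)/(r + 8))*S + (6 - S)*r = ((S + r)/(8 + r))*S + r*(6 - S) = S*(S + r)/(8 + r) + r*(6 - S) = r*(6 - S) + S*(S + r)/(8 + r))
-18 + M(1, 5)*(-37) = -18 + ((1**2 + 1*5 + 5**2*(6 - 1*1) - 8*5*(-6 + 1))/(8 + 5))*(-37) = -18 + ((1 + 5 + 25*(6 - 1) - 8*5*(-5))/13)*(-37) = -18 + ((1 + 5 + 25*5 + 200)/13)*(-37) = -18 + ((1 + 5 + 125 + 200)/13)*(-37) = -18 + ((1/13)*331)*(-37) = -18 + (331/13)*(-37) = -18 - 12247/13 = -12481/13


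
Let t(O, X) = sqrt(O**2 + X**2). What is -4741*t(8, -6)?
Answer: -47410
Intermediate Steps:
-4741*t(8, -6) = -4741*sqrt(8**2 + (-6)**2) = -4741*sqrt(64 + 36) = -4741*sqrt(100) = -4741*10 = -47410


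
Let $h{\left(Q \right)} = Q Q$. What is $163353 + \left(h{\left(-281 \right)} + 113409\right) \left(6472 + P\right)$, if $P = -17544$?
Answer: $-2129757287$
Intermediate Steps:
$h{\left(Q \right)} = Q^{2}$
$163353 + \left(h{\left(-281 \right)} + 113409\right) \left(6472 + P\right) = 163353 + \left(\left(-281\right)^{2} + 113409\right) \left(6472 - 17544\right) = 163353 + \left(78961 + 113409\right) \left(-11072\right) = 163353 + 192370 \left(-11072\right) = 163353 - 2129920640 = -2129757287$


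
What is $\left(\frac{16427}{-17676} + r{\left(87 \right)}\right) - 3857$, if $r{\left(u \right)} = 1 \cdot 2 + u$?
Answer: $- \frac{66619595}{17676} \approx -3768.9$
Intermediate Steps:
$r{\left(u \right)} = 2 + u$
$\left(\frac{16427}{-17676} + r{\left(87 \right)}\right) - 3857 = \left(\frac{16427}{-17676} + \left(2 + 87\right)\right) - 3857 = \left(16427 \left(- \frac{1}{17676}\right) + 89\right) - 3857 = \left(- \frac{16427}{17676} + 89\right) - 3857 = \frac{1556737}{17676} - 3857 = - \frac{66619595}{17676}$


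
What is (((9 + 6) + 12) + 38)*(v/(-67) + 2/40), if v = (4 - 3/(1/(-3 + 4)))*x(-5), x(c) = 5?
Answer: -429/268 ≈ -1.6007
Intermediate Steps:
v = 5 (v = (4 - 3/(1/(-3 + 4)))*5 = (4 - 3/(1/1))*5 = (4 - 3/1)*5 = (4 - 3*1)*5 = (4 - 3)*5 = 1*5 = 5)
(((9 + 6) + 12) + 38)*(v/(-67) + 2/40) = (((9 + 6) + 12) + 38)*(5/(-67) + 2/40) = ((15 + 12) + 38)*(5*(-1/67) + 2*(1/40)) = (27 + 38)*(-5/67 + 1/20) = 65*(-33/1340) = -429/268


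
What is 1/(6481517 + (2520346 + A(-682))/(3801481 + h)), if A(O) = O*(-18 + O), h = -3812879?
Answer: 5699/36936666510 ≈ 1.5429e-7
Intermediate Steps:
1/(6481517 + (2520346 + A(-682))/(3801481 + h)) = 1/(6481517 + (2520346 - 682*(-18 - 682))/(3801481 - 3812879)) = 1/(6481517 + (2520346 - 682*(-700))/(-11398)) = 1/(6481517 + (2520346 + 477400)*(-1/11398)) = 1/(6481517 + 2997746*(-1/11398)) = 1/(6481517 - 1498873/5699) = 1/(36936666510/5699) = 5699/36936666510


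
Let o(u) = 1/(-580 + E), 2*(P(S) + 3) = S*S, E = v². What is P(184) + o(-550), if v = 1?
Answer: 9799574/579 ≈ 16925.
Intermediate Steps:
E = 1 (E = 1² = 1)
P(S) = -3 + S²/2 (P(S) = -3 + (S*S)/2 = -3 + S²/2)
o(u) = -1/579 (o(u) = 1/(-580 + 1) = 1/(-579) = -1/579)
P(184) + o(-550) = (-3 + (½)*184²) - 1/579 = (-3 + (½)*33856) - 1/579 = (-3 + 16928) - 1/579 = 16925 - 1/579 = 9799574/579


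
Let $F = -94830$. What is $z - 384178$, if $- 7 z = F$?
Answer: $- \frac{2594416}{7} \approx -3.7063 \cdot 10^{5}$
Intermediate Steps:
$z = \frac{94830}{7}$ ($z = \left(- \frac{1}{7}\right) \left(-94830\right) = \frac{94830}{7} \approx 13547.0$)
$z - 384178 = \frac{94830}{7} - 384178 = - \frac{2594416}{7}$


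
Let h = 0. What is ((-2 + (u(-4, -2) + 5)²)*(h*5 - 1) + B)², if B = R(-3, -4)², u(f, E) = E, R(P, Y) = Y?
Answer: 81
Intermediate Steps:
B = 16 (B = (-4)² = 16)
((-2 + (u(-4, -2) + 5)²)*(h*5 - 1) + B)² = ((-2 + (-2 + 5)²)*(0*5 - 1) + 16)² = ((-2 + 3²)*(0 - 1) + 16)² = ((-2 + 9)*(-1) + 16)² = (7*(-1) + 16)² = (-7 + 16)² = 9² = 81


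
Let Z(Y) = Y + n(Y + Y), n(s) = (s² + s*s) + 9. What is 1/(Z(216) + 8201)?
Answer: 1/381674 ≈ 2.6200e-6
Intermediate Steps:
n(s) = 9 + 2*s² (n(s) = (s² + s²) + 9 = 2*s² + 9 = 9 + 2*s²)
Z(Y) = 9 + Y + 8*Y² (Z(Y) = Y + (9 + 2*(Y + Y)²) = Y + (9 + 2*(2*Y)²) = Y + (9 + 2*(4*Y²)) = Y + (9 + 8*Y²) = 9 + Y + 8*Y²)
1/(Z(216) + 8201) = 1/((9 + 216 + 8*216²) + 8201) = 1/((9 + 216 + 8*46656) + 8201) = 1/((9 + 216 + 373248) + 8201) = 1/(373473 + 8201) = 1/381674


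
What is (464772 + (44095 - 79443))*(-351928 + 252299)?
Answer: -42783083696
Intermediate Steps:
(464772 + (44095 - 79443))*(-351928 + 252299) = (464772 - 35348)*(-99629) = 429424*(-99629) = -42783083696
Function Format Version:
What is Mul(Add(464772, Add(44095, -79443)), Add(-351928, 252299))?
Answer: -42783083696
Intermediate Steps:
Mul(Add(464772, Add(44095, -79443)), Add(-351928, 252299)) = Mul(Add(464772, -35348), -99629) = Mul(429424, -99629) = -42783083696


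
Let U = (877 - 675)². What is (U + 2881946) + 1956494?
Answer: 4879244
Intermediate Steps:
U = 40804 (U = 202² = 40804)
(U + 2881946) + 1956494 = (40804 + 2881946) + 1956494 = 2922750 + 1956494 = 4879244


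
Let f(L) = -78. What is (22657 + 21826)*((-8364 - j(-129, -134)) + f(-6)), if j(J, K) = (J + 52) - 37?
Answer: -370454424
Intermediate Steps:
j(J, K) = 15 + J (j(J, K) = (52 + J) - 37 = 15 + J)
(22657 + 21826)*((-8364 - j(-129, -134)) + f(-6)) = (22657 + 21826)*((-8364 - (15 - 129)) - 78) = 44483*((-8364 - 1*(-114)) - 78) = 44483*((-8364 + 114) - 78) = 44483*(-8250 - 78) = 44483*(-8328) = -370454424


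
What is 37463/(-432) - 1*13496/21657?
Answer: -272388821/3118608 ≈ -87.343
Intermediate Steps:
37463/(-432) - 1*13496/21657 = 37463*(-1/432) - 13496*1/21657 = -37463/432 - 13496/21657 = -272388821/3118608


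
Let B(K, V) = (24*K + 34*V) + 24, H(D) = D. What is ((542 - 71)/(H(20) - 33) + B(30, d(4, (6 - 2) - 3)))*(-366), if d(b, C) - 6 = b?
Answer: -4985286/13 ≈ -3.8348e+5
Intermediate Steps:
d(b, C) = 6 + b
B(K, V) = 24 + 24*K + 34*V
((542 - 71)/(H(20) - 33) + B(30, d(4, (6 - 2) - 3)))*(-366) = ((542 - 71)/(20 - 33) + (24 + 24*30 + 34*(6 + 4)))*(-366) = (471/(-13) + (24 + 720 + 34*10))*(-366) = (471*(-1/13) + (24 + 720 + 340))*(-366) = (-471/13 + 1084)*(-366) = (13621/13)*(-366) = -4985286/13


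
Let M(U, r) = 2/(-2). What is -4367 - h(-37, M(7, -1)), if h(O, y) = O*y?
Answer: -4404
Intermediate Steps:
M(U, r) = -1 (M(U, r) = 2*(-1/2) = -1)
-4367 - h(-37, M(7, -1)) = -4367 - (-37)*(-1) = -4367 - 1*37 = -4367 - 37 = -4404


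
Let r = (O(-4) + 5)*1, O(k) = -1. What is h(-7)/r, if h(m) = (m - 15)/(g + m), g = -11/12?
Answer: 66/95 ≈ 0.69474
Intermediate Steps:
g = -11/12 (g = -11*1/12 = -11/12 ≈ -0.91667)
r = 4 (r = (-1 + 5)*1 = 4*1 = 4)
h(m) = (-15 + m)/(-11/12 + m) (h(m) = (m - 15)/(-11/12 + m) = (-15 + m)/(-11/12 + m))
h(-7)/r = (12*(-15 - 7)/(-11 + 12*(-7)))/4 = (12*(-22)/(-11 - 84))*(1/4) = (12*(-22)/(-95))*(1/4) = (12*(-1/95)*(-22))*(1/4) = (264/95)*(1/4) = 66/95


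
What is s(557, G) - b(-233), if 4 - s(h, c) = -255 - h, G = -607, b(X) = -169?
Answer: 985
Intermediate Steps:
s(h, c) = 259 + h (s(h, c) = 4 - (-255 - h) = 4 + (255 + h) = 259 + h)
s(557, G) - b(-233) = (259 + 557) - 1*(-169) = 816 + 169 = 985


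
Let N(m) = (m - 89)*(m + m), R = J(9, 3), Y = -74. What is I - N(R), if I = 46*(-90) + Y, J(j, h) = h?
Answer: -3698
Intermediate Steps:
R = 3
N(m) = 2*m*(-89 + m) (N(m) = (-89 + m)*(2*m) = 2*m*(-89 + m))
I = -4214 (I = 46*(-90) - 74 = -4140 - 74 = -4214)
I - N(R) = -4214 - 2*3*(-89 + 3) = -4214 - 2*3*(-86) = -4214 - 1*(-516) = -4214 + 516 = -3698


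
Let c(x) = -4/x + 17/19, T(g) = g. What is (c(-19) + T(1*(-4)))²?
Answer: 3025/361 ≈ 8.3795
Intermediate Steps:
c(x) = 17/19 - 4/x (c(x) = -4/x + 17*(1/19) = -4/x + 17/19 = 17/19 - 4/x)
(c(-19) + T(1*(-4)))² = ((17/19 - 4/(-19)) + 1*(-4))² = ((17/19 - 4*(-1/19)) - 4)² = ((17/19 + 4/19) - 4)² = (21/19 - 4)² = (-55/19)² = 3025/361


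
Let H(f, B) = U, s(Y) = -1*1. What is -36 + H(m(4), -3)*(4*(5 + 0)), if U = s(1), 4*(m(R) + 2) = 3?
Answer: -56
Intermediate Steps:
s(Y) = -1
m(R) = -5/4 (m(R) = -2 + (¼)*3 = -2 + ¾ = -5/4)
U = -1
H(f, B) = -1
-36 + H(m(4), -3)*(4*(5 + 0)) = -36 - 4*(5 + 0) = -36 - 4*5 = -36 - 1*20 = -36 - 20 = -56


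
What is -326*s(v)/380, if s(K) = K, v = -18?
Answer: 1467/95 ≈ 15.442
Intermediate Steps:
-326*s(v)/380 = -(-5868)/380 = -326*(-9/190) = 1467/95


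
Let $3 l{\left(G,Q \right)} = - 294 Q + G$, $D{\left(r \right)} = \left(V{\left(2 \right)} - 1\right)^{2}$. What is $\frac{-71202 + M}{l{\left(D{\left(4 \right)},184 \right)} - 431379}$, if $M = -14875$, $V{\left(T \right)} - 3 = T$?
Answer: $\frac{258231}{1348217} \approx 0.19154$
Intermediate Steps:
$V{\left(T \right)} = 3 + T$
$D{\left(r \right)} = 16$ ($D{\left(r \right)} = \left(\left(3 + 2\right) - 1\right)^{2} = \left(5 - 1\right)^{2} = 4^{2} = 16$)
$l{\left(G,Q \right)} = - 98 Q + \frac{G}{3}$ ($l{\left(G,Q \right)} = \frac{- 294 Q + G}{3} = \frac{G - 294 Q}{3} = - 98 Q + \frac{G}{3}$)
$\frac{-71202 + M}{l{\left(D{\left(4 \right)},184 \right)} - 431379} = \frac{-71202 - 14875}{\left(\left(-98\right) 184 + \frac{1}{3} \cdot 16\right) - 431379} = - \frac{86077}{\left(-18032 + \frac{16}{3}\right) - 431379} = - \frac{86077}{- \frac{54080}{3} - 431379} = - \frac{86077}{- \frac{1348217}{3}} = \left(-86077\right) \left(- \frac{3}{1348217}\right) = \frac{258231}{1348217}$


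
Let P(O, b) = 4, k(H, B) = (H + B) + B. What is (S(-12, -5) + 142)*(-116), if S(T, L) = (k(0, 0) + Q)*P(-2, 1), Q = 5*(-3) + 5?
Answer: -11832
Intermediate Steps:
k(H, B) = H + 2*B (k(H, B) = (B + H) + B = H + 2*B)
Q = -10 (Q = -15 + 5 = -10)
S(T, L) = -40 (S(T, L) = ((0 + 2*0) - 10)*4 = ((0 + 0) - 10)*4 = (0 - 10)*4 = -10*4 = -40)
(S(-12, -5) + 142)*(-116) = (-40 + 142)*(-116) = 102*(-116) = -11832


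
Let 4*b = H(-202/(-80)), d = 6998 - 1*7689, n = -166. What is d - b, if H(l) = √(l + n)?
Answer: -691 - I*√65390/80 ≈ -691.0 - 3.1964*I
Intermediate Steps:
H(l) = √(-166 + l) (H(l) = √(l - 166) = √(-166 + l))
d = -691 (d = 6998 - 7689 = -691)
b = I*√65390/80 (b = √(-166 - 202/(-80))/4 = √(-166 - 202*(-1/80))/4 = √(-166 + 101/40)/4 = √(-6539/40)/4 = (I*√65390/20)/4 = I*√65390/80 ≈ 3.1964*I)
d - b = -691 - I*√65390/80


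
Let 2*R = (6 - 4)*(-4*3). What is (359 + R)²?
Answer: 120409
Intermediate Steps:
R = -12 (R = ((6 - 4)*(-4*3))/2 = (2*(-12))/2 = (½)*(-24) = -12)
(359 + R)² = (359 - 12)² = 347² = 120409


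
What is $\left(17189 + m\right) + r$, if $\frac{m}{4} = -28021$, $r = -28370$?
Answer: $-123265$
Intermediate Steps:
$m = -112084$ ($m = 4 \left(-28021\right) = -112084$)
$\left(17189 + m\right) + r = \left(17189 - 112084\right) - 28370 = -94895 - 28370 = -123265$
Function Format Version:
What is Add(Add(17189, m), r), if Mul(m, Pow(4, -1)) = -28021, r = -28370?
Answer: -123265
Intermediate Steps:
m = -112084 (m = Mul(4, -28021) = -112084)
Add(Add(17189, m), r) = Add(Add(17189, -112084), -28370) = Add(-94895, -28370) = -123265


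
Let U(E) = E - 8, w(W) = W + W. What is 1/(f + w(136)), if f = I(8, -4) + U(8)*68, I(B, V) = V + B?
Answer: 1/276 ≈ 0.0036232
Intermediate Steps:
w(W) = 2*W
I(B, V) = B + V
U(E) = -8 + E
f = 4 (f = (8 - 4) + (-8 + 8)*68 = 4 + 0*68 = 4 + 0 = 4)
1/(f + w(136)) = 1/(4 + 2*136) = 1/(4 + 272) = 1/276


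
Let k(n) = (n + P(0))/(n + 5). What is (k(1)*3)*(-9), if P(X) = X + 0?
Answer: -9/2 ≈ -4.5000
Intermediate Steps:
P(X) = X
k(n) = n/(5 + n) (k(n) = (n + 0)/(n + 5) = n/(5 + n))
(k(1)*3)*(-9) = ((1/(5 + 1))*3)*(-9) = ((1/6)*3)*(-9) = ((1*(⅙))*3)*(-9) = ((⅙)*3)*(-9) = (½)*(-9) = -9/2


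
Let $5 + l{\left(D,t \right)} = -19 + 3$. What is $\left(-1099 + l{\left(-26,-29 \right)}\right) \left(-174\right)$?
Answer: $194880$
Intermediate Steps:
$l{\left(D,t \right)} = -21$ ($l{\left(D,t \right)} = -5 + \left(-19 + 3\right) = -5 - 16 = -21$)
$\left(-1099 + l{\left(-26,-29 \right)}\right) \left(-174\right) = \left(-1099 - 21\right) \left(-174\right) = \left(-1120\right) \left(-174\right) = 194880$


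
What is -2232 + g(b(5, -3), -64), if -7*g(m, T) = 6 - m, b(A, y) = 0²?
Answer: -15630/7 ≈ -2232.9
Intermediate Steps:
b(A, y) = 0
g(m, T) = -6/7 + m/7 (g(m, T) = -(6 - m)/7 = -6/7 + m/7)
-2232 + g(b(5, -3), -64) = -2232 + (-6/7 + (⅐)*0) = -2232 + (-6/7 + 0) = -2232 - 6/7 = -15630/7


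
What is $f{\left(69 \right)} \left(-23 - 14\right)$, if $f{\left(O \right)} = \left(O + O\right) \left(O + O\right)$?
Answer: $-704628$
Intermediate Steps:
$f{\left(O \right)} = 4 O^{2}$ ($f{\left(O \right)} = 2 O 2 O = 4 O^{2}$)
$f{\left(69 \right)} \left(-23 - 14\right) = 4 \cdot 69^{2} \left(-23 - 14\right) = 4 \cdot 4761 \left(-23 - 14\right) = 19044 \left(-37\right) = -704628$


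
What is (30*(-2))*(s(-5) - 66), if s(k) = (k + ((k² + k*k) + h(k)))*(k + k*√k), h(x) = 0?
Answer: 17460 + 13500*I*√5 ≈ 17460.0 + 30187.0*I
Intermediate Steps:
s(k) = (k + k^(3/2))*(k + 2*k²) (s(k) = (k + ((k² + k*k) + 0))*(k + k*√k) = (k + ((k² + k²) + 0))*(k + k^(3/2)) = (k + (2*k² + 0))*(k + k^(3/2)) = (k + 2*k²)*(k + k^(3/2)) = (k + k^(3/2))*(k + 2*k²))
(30*(-2))*(s(-5) - 66) = (30*(-2))*(((-5)² + (-5)^(5/2) + 2*(-5)³ + 2*(-5)^(7/2)) - 66) = -60*((25 + 25*I*√5 + 2*(-125) + 2*(-125*I*√5)) - 66) = -60*((25 + 25*I*√5 - 250 - 250*I*√5) - 66) = -60*((-225 - 225*I*√5) - 66) = -60*(-291 - 225*I*√5) = 17460 + 13500*I*√5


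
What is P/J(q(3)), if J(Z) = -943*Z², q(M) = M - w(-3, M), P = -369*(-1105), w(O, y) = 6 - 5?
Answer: -9945/92 ≈ -108.10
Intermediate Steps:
w(O, y) = 1
P = 407745
q(M) = -1 + M (q(M) = M - 1*1 = M - 1 = -1 + M)
P/J(q(3)) = 407745/((-943*(-1 + 3)²)) = 407745/((-943*2²)) = 407745/((-943*4)) = 407745/(-3772) = 407745*(-1/3772) = -9945/92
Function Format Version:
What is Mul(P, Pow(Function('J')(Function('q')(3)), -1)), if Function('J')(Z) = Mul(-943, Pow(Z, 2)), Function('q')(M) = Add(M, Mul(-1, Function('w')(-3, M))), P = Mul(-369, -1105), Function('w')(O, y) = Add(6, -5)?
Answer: Rational(-9945, 92) ≈ -108.10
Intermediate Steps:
Function('w')(O, y) = 1
P = 407745
Function('q')(M) = Add(-1, M) (Function('q')(M) = Add(M, Mul(-1, 1)) = Add(M, -1) = Add(-1, M))
Mul(P, Pow(Function('J')(Function('q')(3)), -1)) = Mul(407745, Pow(Mul(-943, Pow(Add(-1, 3), 2)), -1)) = Mul(407745, Pow(Mul(-943, Pow(2, 2)), -1)) = Mul(407745, Pow(Mul(-943, 4), -1)) = Mul(407745, Pow(-3772, -1)) = Mul(407745, Rational(-1, 3772)) = Rational(-9945, 92)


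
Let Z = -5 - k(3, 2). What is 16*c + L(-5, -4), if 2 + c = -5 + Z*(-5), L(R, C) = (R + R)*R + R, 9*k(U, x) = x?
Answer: 3157/9 ≈ 350.78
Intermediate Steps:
k(U, x) = x/9
L(R, C) = R + 2*R² (L(R, C) = (2*R)*R + R = 2*R² + R = R + 2*R²)
Z = -47/9 (Z = -5 - 2/9 = -47/9 ≈ -5.2222)
c = 172/9 (c = -2 + (-5 - 47/9*(-5)) = -2 + (-5 + 235/9) = -2 + 190/9 = 172/9 ≈ 19.111)
16*c + L(-5, -4) = 16*(172/9) - 5*(1 + 2*(-5)) = 2752/9 - 5*(1 - 10) = 2752/9 - 5*(-9) = 2752/9 + 45 = 3157/9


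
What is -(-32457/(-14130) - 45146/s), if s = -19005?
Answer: -27883517/5967570 ≈ -4.6725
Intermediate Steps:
-(-32457/(-14130) - 45146/s) = -(-32457/(-14130) - 45146/(-19005)) = -(-32457*(-1/14130) - 45146*(-1/19005)) = -(10819/4710 + 45146/19005) = -1*27883517/5967570 = -27883517/5967570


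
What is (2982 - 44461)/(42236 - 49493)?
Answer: 41479/7257 ≈ 5.7157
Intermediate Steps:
(2982 - 44461)/(42236 - 49493) = -41479/(-7257) = -41479*(-1/7257) = 41479/7257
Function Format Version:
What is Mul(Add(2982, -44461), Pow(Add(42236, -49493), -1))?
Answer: Rational(41479, 7257) ≈ 5.7157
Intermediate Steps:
Mul(Add(2982, -44461), Pow(Add(42236, -49493), -1)) = Mul(-41479, Pow(-7257, -1)) = Mul(-41479, Rational(-1, 7257)) = Rational(41479, 7257)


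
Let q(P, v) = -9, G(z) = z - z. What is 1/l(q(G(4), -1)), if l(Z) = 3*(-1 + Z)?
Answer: -1/30 ≈ -0.033333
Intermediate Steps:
G(z) = 0
l(Z) = -3 + 3*Z
1/l(q(G(4), -1)) = 1/(-3 + 3*(-9)) = 1/(-3 - 27) = 1/(-30) = -1/30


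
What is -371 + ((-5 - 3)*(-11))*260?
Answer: 22509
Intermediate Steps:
-371 + ((-5 - 3)*(-11))*260 = -371 - 8*(-11)*260 = -371 + 88*260 = -371 + 22880 = 22509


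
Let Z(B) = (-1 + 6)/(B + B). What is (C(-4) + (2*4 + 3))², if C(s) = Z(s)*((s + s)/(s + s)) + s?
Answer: 2601/64 ≈ 40.641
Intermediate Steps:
Z(B) = 5/(2*B) (Z(B) = 5/((2*B)) = 5*(1/(2*B)) = 5/(2*B))
C(s) = s + 5/(2*s) (C(s) = (5/(2*s))*((s + s)/(s + s)) + s = (5/(2*s))*((2*s)/((2*s))) + s = (5/(2*s))*((2*s)*(1/(2*s))) + s = (5/(2*s))*1 + s = 5/(2*s) + s = s + 5/(2*s))
(C(-4) + (2*4 + 3))² = ((-4 + (5/2)/(-4)) + (2*4 + 3))² = ((-4 + (5/2)*(-¼)) + (8 + 3))² = ((-4 - 5/8) + 11)² = (-37/8 + 11)² = (51/8)² = 2601/64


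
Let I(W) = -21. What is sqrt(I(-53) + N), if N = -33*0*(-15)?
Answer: I*sqrt(21) ≈ 4.5826*I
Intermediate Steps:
N = 0 (N = -11*0*(-15) = 0*(-15) = 0)
sqrt(I(-53) + N) = sqrt(-21 + 0) = sqrt(-21) = I*sqrt(21)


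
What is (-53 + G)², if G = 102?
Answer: 2401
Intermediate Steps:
(-53 + G)² = (-53 + 102)² = 49² = 2401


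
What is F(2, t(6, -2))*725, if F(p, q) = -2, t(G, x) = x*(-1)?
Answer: -1450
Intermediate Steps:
t(G, x) = -x
F(2, t(6, -2))*725 = -2*725 = -1450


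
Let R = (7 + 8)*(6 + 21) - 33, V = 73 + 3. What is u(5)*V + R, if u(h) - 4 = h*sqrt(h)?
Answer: 676 + 380*sqrt(5) ≈ 1525.7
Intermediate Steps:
u(h) = 4 + h**(3/2) (u(h) = 4 + h*sqrt(h) = 4 + h**(3/2))
V = 76
R = 372 (R = 15*27 - 33 = 405 - 33 = 372)
u(5)*V + R = (4 + 5**(3/2))*76 + 372 = (4 + 5*sqrt(5))*76 + 372 = (304 + 380*sqrt(5)) + 372 = 676 + 380*sqrt(5)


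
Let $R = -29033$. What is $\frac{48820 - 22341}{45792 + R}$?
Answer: $\frac{26479}{16759} \approx 1.58$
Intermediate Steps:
$\frac{48820 - 22341}{45792 + R} = \frac{48820 - 22341}{45792 - 29033} = \frac{26479}{16759}$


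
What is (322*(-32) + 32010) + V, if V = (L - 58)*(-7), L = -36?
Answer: 22364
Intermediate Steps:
V = 658 (V = (-36 - 58)*(-7) = -94*(-7) = 658)
(322*(-32) + 32010) + V = (322*(-32) + 32010) + 658 = (-10304 + 32010) + 658 = 21706 + 658 = 22364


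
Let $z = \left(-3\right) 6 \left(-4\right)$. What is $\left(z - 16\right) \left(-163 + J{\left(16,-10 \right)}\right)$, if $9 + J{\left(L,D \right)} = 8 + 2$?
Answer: $-9072$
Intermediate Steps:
$J{\left(L,D \right)} = 1$ ($J{\left(L,D \right)} = -9 + \left(8 + 2\right) = -9 + 10 = 1$)
$z = 72$ ($z = \left(-18\right) \left(-4\right) = 72$)
$\left(z - 16\right) \left(-163 + J{\left(16,-10 \right)}\right) = \left(72 - 16\right) \left(-163 + 1\right) = 56 \left(-162\right) = -9072$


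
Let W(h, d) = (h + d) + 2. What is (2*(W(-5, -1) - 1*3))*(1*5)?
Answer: -70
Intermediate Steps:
W(h, d) = 2 + d + h (W(h, d) = (d + h) + 2 = 2 + d + h)
(2*(W(-5, -1) - 1*3))*(1*5) = (2*((2 - 1 - 5) - 1*3))*(1*5) = (2*(-4 - 3))*5 = (2*(-7))*5 = -14*5 = -70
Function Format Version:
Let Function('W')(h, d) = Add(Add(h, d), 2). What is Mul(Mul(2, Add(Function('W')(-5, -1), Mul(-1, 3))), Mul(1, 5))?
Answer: -70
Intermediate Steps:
Function('W')(h, d) = Add(2, d, h) (Function('W')(h, d) = Add(Add(d, h), 2) = Add(2, d, h))
Mul(Mul(2, Add(Function('W')(-5, -1), Mul(-1, 3))), Mul(1, 5)) = Mul(Mul(2, Add(Add(2, -1, -5), Mul(-1, 3))), Mul(1, 5)) = Mul(Mul(2, Add(-4, -3)), 5) = Mul(Mul(2, -7), 5) = Mul(-14, 5) = -70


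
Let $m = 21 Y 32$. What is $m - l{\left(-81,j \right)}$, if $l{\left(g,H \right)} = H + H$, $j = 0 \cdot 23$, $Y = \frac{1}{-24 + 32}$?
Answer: $84$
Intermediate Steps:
$Y = \frac{1}{8} \approx 0.125$
$j = 0$
$l{\left(g,H \right)} = 2 H$
$m = 84$ ($m = 21 \cdot \frac{1}{8} \cdot 32 = \frac{21}{8} \cdot 32 = 84$)
$m - l{\left(-81,j \right)} = 84 - 2 \cdot 0 = 84 - 0 = 84 + 0 = 84$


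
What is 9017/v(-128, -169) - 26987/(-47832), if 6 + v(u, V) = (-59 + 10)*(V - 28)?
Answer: 691644733/461435304 ≈ 1.4989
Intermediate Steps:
v(u, V) = 1366 - 49*V (v(u, V) = -6 + (-59 + 10)*(V - 28) = -6 - 49*(-28 + V) = -6 + (1372 - 49*V) = 1366 - 49*V)
9017/v(-128, -169) - 26987/(-47832) = 9017/(1366 - 49*(-169)) - 26987/(-47832) = 9017/(1366 + 8281) - 26987*(-1/47832) = 9017/9647 + 26987/47832 = 691644733/461435304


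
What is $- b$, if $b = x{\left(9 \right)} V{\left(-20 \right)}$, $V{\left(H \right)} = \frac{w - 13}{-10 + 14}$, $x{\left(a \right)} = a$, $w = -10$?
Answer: $\frac{207}{4} \approx 51.75$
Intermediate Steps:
$V{\left(H \right)} = - \frac{23}{4}$ ($V{\left(H \right)} = \frac{-10 - 13}{-10 + 14} = - \frac{23}{4}$)
$b = - \frac{207}{4}$ ($b = 9 \left(- \frac{23}{4}\right) = - \frac{207}{4} \approx -51.75$)
$- b = \left(-1\right) \left(- \frac{207}{4}\right) = \frac{207}{4}$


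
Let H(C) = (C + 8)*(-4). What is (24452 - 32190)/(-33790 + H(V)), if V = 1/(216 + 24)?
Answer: 464280/2029321 ≈ 0.22879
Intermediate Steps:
V = 1/240 ≈ 0.0041667
H(C) = -32 - 4*C (H(C) = (8 + C)*(-4) = -32 - 4*C)
(24452 - 32190)/(-33790 + H(V)) = (24452 - 32190)/(-33790 + (-32 - 4*1/240)) = -7738/(-33790 + (-32 - 1/60)) = -7738/(-33790 - 1921/60) = -7738/(-2029321/60) = -7738*(-60/2029321) = 464280/2029321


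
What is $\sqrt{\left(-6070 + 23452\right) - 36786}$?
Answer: $42 i \sqrt{11} \approx 139.3 i$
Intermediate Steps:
$\sqrt{\left(-6070 + 23452\right) - 36786} = \sqrt{17382 - 36786} = \sqrt{-19404} = 42 i \sqrt{11}$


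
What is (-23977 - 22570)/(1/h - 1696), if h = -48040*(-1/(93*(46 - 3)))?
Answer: 2236117880/81471841 ≈ 27.447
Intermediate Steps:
h = 48040/3999 (h = -48040/((-93*43)) = -48040/(-3999) = -48040*(-1/3999) = 48040/3999 ≈ 12.013)
(-23977 - 22570)/(1/h - 1696) = (-23977 - 22570)/(1/(48040/3999) - 1696) = -46547/(3999/48040 - 1696) = -46547/(-81471841/48040) = -46547*(-48040/81471841) = 2236117880/81471841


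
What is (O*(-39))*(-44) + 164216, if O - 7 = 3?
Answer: 181376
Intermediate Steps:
O = 10 (O = 7 + 3 = 10)
(O*(-39))*(-44) + 164216 = (10*(-39))*(-44) + 164216 = -390*(-44) + 164216 = 17160 + 164216 = 181376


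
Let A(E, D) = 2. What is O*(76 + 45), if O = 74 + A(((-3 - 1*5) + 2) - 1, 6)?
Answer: 9196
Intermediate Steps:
O = 76 (O = 74 + 2 = 76)
O*(76 + 45) = 76*(76 + 45) = 76*121 = 9196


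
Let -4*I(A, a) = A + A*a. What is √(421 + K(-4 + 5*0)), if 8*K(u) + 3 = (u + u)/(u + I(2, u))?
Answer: √168410/20 ≈ 20.519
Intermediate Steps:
I(A, a) = -A/4 - A*a/4 (I(A, a) = -(A + A*a)/4 = -A/4 - A*a/4)
K(u) = -3/8 + u/(4*(-½ + u/2)) (K(u) = -3/8 + ((u + u)/(u - ¼*2*(1 + u)))/8 = -3/8 + ((2*u)/(u + (-½ - u/2)))/8 = -3/8 + ((2*u)/(-½ + u/2))/8 = -3/8 + (2*u/(-½ + u/2))/8 = -3/8 + u/(4*(-½ + u/2)))
√(421 + K(-4 + 5*0)) = √(421 + (3 + (-4 + 5*0))/(8*(-1 + (-4 + 5*0)))) = √(421 + (3 + (-4 + 0))/(8*(-1 + (-4 + 0)))) = √(421 + (3 - 4)/(8*(-1 - 4))) = √(421 + (⅛)*(-1)/(-5)) = √(421 + (⅛)*(-⅕)*(-1)) = √(421 + 1/40) = √(16841/40) = √168410/20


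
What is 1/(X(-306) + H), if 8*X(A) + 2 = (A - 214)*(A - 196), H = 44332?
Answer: 4/307847 ≈ 1.2993e-5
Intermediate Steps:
X(A) = -¼ + (-214 + A)*(-196 + A)/8 (X(A) = -¼ + ((A - 214)*(A - 196))/8 = -¼ + ((-214 + A)*(-196 + A))/8 = -¼ + (-214 + A)*(-196 + A)/8)
1/(X(-306) + H) = 1/((20971/4 - 205/4*(-306) + (⅛)*(-306)²) + 44332) = 1/((20971/4 + 31365/2 + (⅛)*93636) + 44332) = 1/((20971/4 + 31365/2 + 23409/2) + 44332) = 1/(130519/4 + 44332) = 1/(307847/4) = 4/307847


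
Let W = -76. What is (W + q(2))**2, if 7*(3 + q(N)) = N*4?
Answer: 297025/49 ≈ 6061.7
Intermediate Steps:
q(N) = -3 + 4*N/7 (q(N) = -3 + (N*4)/7 = -3 + (4*N)/7 = -3 + 4*N/7)
(W + q(2))**2 = (-76 + (-3 + (4/7)*2))**2 = (-76 + (-3 + 8/7))**2 = (-76 - 13/7)**2 = (-545/7)**2 = 297025/49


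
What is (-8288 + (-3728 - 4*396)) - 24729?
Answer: -38329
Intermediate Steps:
(-8288 + (-3728 - 4*396)) - 24729 = (-8288 + (-3728 - 1584)) - 24729 = (-8288 - 5312) - 24729 = -13600 - 24729 = -38329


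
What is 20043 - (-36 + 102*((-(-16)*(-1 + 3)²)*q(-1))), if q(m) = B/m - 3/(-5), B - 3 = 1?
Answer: 211371/5 ≈ 42274.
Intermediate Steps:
B = 4 (B = 3 + 1 = 4)
q(m) = ⅗ + 4/m (q(m) = 4/m - 3/(-5) = 4/m - 3*(-⅕) = 4/m + ⅗ = ⅗ + 4/m)
20043 - (-36 + 102*((-(-16)*(-1 + 3)²)*q(-1))) = 20043 - (-36 + 102*((-(-16)*(-1 + 3)²)*(⅗ + 4/(-1)))) = 20043 - (-36 + 102*((-(-16)*2²)*(⅗ + 4*(-1)))) = 20043 - (-36 + 102*((-(-16)*4)*(⅗ - 4))) = 20043 - (-36 + 102*(-4*(-16)*(-17/5))) = 20043 - (-36 + 102*(64*(-17/5))) = 20043 - (-36 + 102*(-1088/5)) = 20043 - (-36 - 110976/5) = 20043 - 1*(-111156/5) = 20043 + 111156/5 = 211371/5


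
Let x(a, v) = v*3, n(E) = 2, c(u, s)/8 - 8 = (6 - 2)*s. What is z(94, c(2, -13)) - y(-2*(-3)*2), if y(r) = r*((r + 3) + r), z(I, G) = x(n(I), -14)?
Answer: -366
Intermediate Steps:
c(u, s) = 64 + 32*s (c(u, s) = 64 + 8*((6 - 2)*s) = 64 + 8*(4*s) = 64 + 32*s)
x(a, v) = 3*v
z(I, G) = -42 (z(I, G) = 3*(-14) = -42)
y(r) = r*(3 + 2*r) (y(r) = r*((3 + r) + r) = r*(3 + 2*r))
z(94, c(2, -13)) - y(-2*(-3)*2) = -42 - -2*(-3)*2*(3 + 2*(-2*(-3)*2)) = -42 - 6*2*(3 + 2*(6*2)) = -42 - 12*(3 + 2*12) = -42 - 12*(3 + 24) = -42 - 12*27 = -42 - 1*324 = -42 - 324 = -366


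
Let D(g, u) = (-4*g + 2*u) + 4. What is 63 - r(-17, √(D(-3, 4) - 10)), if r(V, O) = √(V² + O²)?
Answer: 63 - √303 ≈ 45.593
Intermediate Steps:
D(g, u) = 4 - 4*g + 2*u
r(V, O) = √(O² + V²)
63 - r(-17, √(D(-3, 4) - 10)) = 63 - √((√((4 - 4*(-3) + 2*4) - 10))² + (-17)²) = 63 - √((√((4 + 12 + 8) - 10))² + 289) = 63 - √((√(24 - 10))² + 289) = 63 - √((√14)² + 289) = 63 - √(14 + 289) = 63 - √303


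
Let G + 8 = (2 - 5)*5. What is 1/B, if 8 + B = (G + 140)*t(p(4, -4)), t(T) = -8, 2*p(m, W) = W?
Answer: -1/944 ≈ -0.0010593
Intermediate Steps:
p(m, W) = W/2
G = -23 (G = -8 + (2 - 5)*5 = -8 - 3*5 = -8 - 15 = -23)
B = -944 (B = -8 + (-23 + 140)*(-8) = -8 + 117*(-8) = -8 - 936 = -944)
1/B = 1/(-944) = -1/944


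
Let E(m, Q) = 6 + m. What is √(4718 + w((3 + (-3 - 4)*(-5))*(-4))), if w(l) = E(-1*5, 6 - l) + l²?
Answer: √27823 ≈ 166.80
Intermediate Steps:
w(l) = 1 + l² (w(l) = (6 - 1*5) + l² = (6 - 5) + l² = 1 + l²)
√(4718 + w((3 + (-3 - 4)*(-5))*(-4))) = √(4718 + (1 + ((3 + (-3 - 4)*(-5))*(-4))²)) = √(4718 + (1 + ((3 - 7*(-5))*(-4))²)) = √(4718 + (1 + ((3 + 35)*(-4))²)) = √(4718 + (1 + (38*(-4))²)) = √(4718 + (1 + (-152)²)) = √(4718 + (1 + 23104)) = √(4718 + 23105) = √27823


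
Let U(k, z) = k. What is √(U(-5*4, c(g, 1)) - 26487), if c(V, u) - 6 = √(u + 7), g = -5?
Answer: I*√26507 ≈ 162.81*I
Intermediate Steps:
c(V, u) = 6 + √(7 + u) (c(V, u) = 6 + √(u + 7) = 6 + √(7 + u))
√(U(-5*4, c(g, 1)) - 26487) = √(-5*4 - 26487) = √(-20 - 26487) = √(-26507) = I*√26507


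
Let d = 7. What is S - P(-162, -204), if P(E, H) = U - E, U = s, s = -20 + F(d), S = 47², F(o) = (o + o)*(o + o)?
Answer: 1871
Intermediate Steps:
F(o) = 4*o² (F(o) = (2*o)*(2*o) = 4*o²)
S = 2209
s = 176 (s = -20 + 4*7² = -20 + 4*49 = -20 + 196 = 176)
U = 176
P(E, H) = 176 - E
S - P(-162, -204) = 2209 - (176 - 1*(-162)) = 2209 - (176 + 162) = 2209 - 1*338 = 2209 - 338 = 1871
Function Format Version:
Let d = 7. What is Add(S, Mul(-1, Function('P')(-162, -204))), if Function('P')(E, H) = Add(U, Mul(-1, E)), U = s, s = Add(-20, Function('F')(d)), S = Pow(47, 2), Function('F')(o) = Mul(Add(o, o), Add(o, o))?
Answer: 1871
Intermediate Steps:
Function('F')(o) = Mul(4, Pow(o, 2)) (Function('F')(o) = Mul(Mul(2, o), Mul(2, o)) = Mul(4, Pow(o, 2)))
S = 2209
s = 176 (s = Add(-20, Mul(4, Pow(7, 2))) = Add(-20, Mul(4, 49)) = Add(-20, 196) = 176)
U = 176
Function('P')(E, H) = Add(176, Mul(-1, E))
Add(S, Mul(-1, Function('P')(-162, -204))) = Add(2209, Mul(-1, Add(176, Mul(-1, -162)))) = Add(2209, Mul(-1, Add(176, 162))) = Add(2209, Mul(-1, 338)) = Add(2209, -338) = 1871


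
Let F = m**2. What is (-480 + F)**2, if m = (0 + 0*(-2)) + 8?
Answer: 173056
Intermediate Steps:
m = 8 (m = (0 + 0) + 8 = 0 + 8 = 8)
F = 64 (F = 8**2 = 64)
(-480 + F)**2 = (-480 + 64)**2 = (-416)**2 = 173056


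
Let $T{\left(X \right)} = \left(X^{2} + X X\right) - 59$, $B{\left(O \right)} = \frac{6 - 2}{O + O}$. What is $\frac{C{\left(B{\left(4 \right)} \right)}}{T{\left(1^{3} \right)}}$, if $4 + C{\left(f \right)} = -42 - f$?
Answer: $\frac{31}{38} \approx 0.81579$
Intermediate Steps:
$B{\left(O \right)} = \frac{2}{O}$ ($B{\left(O \right)} = \frac{4}{2 O} = 4 \frac{1}{2 O} = \frac{2}{O}$)
$C{\left(f \right)} = -46 - f$ ($C{\left(f \right)} = -4 - \left(42 + f\right) = -46 - f$)
$T{\left(X \right)} = -59 + 2 X^{2}$ ($T{\left(X \right)} = \left(X^{2} + X^{2}\right) - 59 = 2 X^{2} - 59 = -59 + 2 X^{2}$)
$\frac{C{\left(B{\left(4 \right)} \right)}}{T{\left(1^{3} \right)}} = \frac{-46 - \frac{2}{4}}{-59 + 2 \left(1^{3}\right)^{2}} = \frac{-46 - 2 \cdot \frac{1}{4}}{-59 + 2 \cdot 1^{2}} = \frac{-46 - \frac{1}{2}}{-59 + 2 \cdot 1} = \frac{-46 - \frac{1}{2}}{-59 + 2} = - \frac{93}{2 \left(-57\right)} = \left(- \frac{93}{2}\right) \left(- \frac{1}{57}\right) = \frac{31}{38}$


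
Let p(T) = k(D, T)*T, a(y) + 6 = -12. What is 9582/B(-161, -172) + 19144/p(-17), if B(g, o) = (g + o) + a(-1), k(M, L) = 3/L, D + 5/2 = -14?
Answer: 743422/117 ≈ 6354.0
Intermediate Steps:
D = -33/2 (D = -5/2 - 14 = -33/2 ≈ -16.500)
a(y) = -18 (a(y) = -6 - 12 = -18)
B(g, o) = -18 + g + o (B(g, o) = (g + o) - 18 = -18 + g + o)
p(T) = 3 (p(T) = (3/T)*T = 3)
9582/B(-161, -172) + 19144/p(-17) = 9582/(-18 - 161 - 172) + 19144/3 = 9582/(-351) + 19144*(⅓) = 9582*(-1/351) + 19144/3 = -3194/117 + 19144/3 = 743422/117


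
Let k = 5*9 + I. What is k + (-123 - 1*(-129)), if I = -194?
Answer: -143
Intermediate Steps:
k = -149 (k = 5*9 - 194 = 45 - 194 = -149)
k + (-123 - 1*(-129)) = -149 + (-123 - 1*(-129)) = -149 + (-123 + 129) = -149 + 6 = -143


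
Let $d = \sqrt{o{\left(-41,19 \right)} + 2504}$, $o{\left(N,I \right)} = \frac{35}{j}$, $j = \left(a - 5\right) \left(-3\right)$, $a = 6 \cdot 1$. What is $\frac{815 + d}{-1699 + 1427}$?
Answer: $- \frac{815}{272} - \frac{\sqrt{22431}}{816} \approx -3.1799$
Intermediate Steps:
$a = 6$
$j = -3$ ($j = \left(6 - 5\right) \left(-3\right) = 1 \left(-3\right) = -3$)
$o{\left(N,I \right)} = - \frac{35}{3}$ ($o{\left(N,I \right)} = \frac{35}{-3} = 35 \left(- \frac{1}{3}\right) = - \frac{35}{3}$)
$d = \frac{\sqrt{22431}}{3}$ ($d = \sqrt{- \frac{35}{3} + 2504} = \sqrt{\frac{7477}{3}} = \frac{\sqrt{22431}}{3} \approx 49.923$)
$\frac{815 + d}{-1699 + 1427} = \frac{815 + \frac{\sqrt{22431}}{3}}{-1699 + 1427} = \frac{815 + \frac{\sqrt{22431}}{3}}{-272} = \left(815 + \frac{\sqrt{22431}}{3}\right) \left(- \frac{1}{272}\right) = - \frac{815}{272} - \frac{\sqrt{22431}}{816}$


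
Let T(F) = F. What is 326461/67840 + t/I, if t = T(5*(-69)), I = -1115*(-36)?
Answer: 218012329/45384960 ≈ 4.8036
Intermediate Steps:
I = 40140
t = -345 (t = 5*(-69) = -345)
326461/67840 + t/I = 326461/67840 - 345/40140 = 326461*(1/67840) - 345*1/40140 = 326461/67840 - 23/2676 = 218012329/45384960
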